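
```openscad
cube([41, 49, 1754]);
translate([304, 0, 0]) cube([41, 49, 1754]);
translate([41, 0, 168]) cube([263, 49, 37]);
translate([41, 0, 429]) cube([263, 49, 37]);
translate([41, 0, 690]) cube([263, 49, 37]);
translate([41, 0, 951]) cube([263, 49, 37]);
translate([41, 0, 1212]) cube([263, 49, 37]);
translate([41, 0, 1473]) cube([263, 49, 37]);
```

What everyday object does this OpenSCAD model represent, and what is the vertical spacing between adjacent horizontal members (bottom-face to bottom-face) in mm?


A ladder. The rung spacing is 261 mm.

Two tall 41×49 posts with 6 short bars between them — a ladder. Adjacent rungs sit at z = 168 and z = 429, so the spacing is 429 − 168 = 261 mm.


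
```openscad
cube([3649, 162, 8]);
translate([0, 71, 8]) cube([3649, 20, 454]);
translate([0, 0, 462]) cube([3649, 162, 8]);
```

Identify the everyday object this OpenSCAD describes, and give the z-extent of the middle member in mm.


An I-beam. The web height is 454 mm.

Two wide flanges with a thin centred web — an I-beam. Overall 470 mm minus two 8 mm flanges gives a web of 470 − 2·8 = 454 mm.


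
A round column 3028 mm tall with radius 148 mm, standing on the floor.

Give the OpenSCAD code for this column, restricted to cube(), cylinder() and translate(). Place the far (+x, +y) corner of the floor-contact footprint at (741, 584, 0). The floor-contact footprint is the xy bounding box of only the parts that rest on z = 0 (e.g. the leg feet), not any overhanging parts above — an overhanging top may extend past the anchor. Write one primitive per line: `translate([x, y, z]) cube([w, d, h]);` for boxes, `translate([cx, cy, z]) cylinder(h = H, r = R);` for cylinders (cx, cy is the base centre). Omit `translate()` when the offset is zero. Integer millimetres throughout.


translate([593, 436, 0]) cylinder(h = 3028, r = 148);


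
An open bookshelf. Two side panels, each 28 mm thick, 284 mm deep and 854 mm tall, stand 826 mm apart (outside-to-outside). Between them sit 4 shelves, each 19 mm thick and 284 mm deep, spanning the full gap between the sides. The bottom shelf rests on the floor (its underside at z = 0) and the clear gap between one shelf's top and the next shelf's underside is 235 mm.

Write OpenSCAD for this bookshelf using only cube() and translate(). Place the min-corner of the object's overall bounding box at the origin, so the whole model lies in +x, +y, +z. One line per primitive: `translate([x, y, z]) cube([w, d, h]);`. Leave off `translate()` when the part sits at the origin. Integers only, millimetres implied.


cube([28, 284, 854]);
translate([798, 0, 0]) cube([28, 284, 854]);
translate([28, 0, 0]) cube([770, 284, 19]);
translate([28, 0, 254]) cube([770, 284, 19]);
translate([28, 0, 508]) cube([770, 284, 19]);
translate([28, 0, 762]) cube([770, 284, 19]);


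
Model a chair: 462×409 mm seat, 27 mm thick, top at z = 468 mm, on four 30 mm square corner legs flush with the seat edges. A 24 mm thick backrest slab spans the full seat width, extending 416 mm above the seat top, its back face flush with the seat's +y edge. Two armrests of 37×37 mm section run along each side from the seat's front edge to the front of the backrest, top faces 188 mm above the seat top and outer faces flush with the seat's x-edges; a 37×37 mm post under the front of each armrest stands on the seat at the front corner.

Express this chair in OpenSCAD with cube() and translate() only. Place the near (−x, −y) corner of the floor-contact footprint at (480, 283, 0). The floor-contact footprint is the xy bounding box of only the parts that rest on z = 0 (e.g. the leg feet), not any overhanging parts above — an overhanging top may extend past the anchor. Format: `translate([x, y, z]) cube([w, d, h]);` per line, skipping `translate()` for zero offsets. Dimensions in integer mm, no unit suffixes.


translate([480, 283, 441]) cube([462, 409, 27]);
translate([480, 283, 0]) cube([30, 30, 441]);
translate([912, 283, 0]) cube([30, 30, 441]);
translate([480, 662, 0]) cube([30, 30, 441]);
translate([912, 662, 0]) cube([30, 30, 441]);
translate([480, 668, 468]) cube([462, 24, 416]);
translate([480, 283, 619]) cube([37, 385, 37]);
translate([905, 283, 619]) cube([37, 385, 37]);
translate([480, 283, 468]) cube([37, 37, 151]);
translate([905, 283, 468]) cube([37, 37, 151]);


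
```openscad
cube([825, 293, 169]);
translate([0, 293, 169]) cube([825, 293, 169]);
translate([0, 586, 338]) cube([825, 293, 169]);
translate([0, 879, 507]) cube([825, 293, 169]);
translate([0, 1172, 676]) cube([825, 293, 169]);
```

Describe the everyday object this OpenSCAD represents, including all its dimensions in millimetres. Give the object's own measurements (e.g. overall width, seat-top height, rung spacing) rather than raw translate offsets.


A straight staircase of 5 solid steps. Each step is 825 mm wide (x), 293 mm deep (y, the going) and 169 mm tall (the rise). The first step rests on the floor; each subsequent step sits one going further in +y and one rise higher in +z, directly behind and above the previous step with no overlap.


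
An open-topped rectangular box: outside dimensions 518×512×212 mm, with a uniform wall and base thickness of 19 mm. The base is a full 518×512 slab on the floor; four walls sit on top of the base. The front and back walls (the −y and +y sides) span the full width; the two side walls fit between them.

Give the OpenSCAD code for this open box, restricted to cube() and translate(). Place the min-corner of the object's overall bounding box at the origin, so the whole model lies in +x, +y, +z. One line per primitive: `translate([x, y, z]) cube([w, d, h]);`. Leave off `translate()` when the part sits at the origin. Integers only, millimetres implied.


cube([518, 512, 19]);
translate([0, 0, 19]) cube([518, 19, 193]);
translate([0, 493, 19]) cube([518, 19, 193]);
translate([0, 19, 19]) cube([19, 474, 193]);
translate([499, 19, 19]) cube([19, 474, 193]);


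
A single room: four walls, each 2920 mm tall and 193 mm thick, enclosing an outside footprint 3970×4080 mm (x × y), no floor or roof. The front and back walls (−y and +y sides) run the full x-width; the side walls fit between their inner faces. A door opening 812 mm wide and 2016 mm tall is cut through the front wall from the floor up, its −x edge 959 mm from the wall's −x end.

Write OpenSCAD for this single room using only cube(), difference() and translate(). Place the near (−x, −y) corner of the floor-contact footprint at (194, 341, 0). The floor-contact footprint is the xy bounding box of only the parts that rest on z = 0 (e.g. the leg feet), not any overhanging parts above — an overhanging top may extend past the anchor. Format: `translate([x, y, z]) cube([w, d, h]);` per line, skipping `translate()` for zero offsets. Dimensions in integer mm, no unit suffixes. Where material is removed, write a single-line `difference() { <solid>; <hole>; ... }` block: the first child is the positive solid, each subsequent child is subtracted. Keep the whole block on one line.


difference() { translate([194, 341, 0]) cube([3970, 193, 2920]); translate([1153, 341, 0]) cube([812, 193, 2016]); }
translate([194, 4228, 0]) cube([3970, 193, 2920]);
translate([194, 534, 0]) cube([193, 3694, 2920]);
translate([3971, 534, 0]) cube([193, 3694, 2920]);


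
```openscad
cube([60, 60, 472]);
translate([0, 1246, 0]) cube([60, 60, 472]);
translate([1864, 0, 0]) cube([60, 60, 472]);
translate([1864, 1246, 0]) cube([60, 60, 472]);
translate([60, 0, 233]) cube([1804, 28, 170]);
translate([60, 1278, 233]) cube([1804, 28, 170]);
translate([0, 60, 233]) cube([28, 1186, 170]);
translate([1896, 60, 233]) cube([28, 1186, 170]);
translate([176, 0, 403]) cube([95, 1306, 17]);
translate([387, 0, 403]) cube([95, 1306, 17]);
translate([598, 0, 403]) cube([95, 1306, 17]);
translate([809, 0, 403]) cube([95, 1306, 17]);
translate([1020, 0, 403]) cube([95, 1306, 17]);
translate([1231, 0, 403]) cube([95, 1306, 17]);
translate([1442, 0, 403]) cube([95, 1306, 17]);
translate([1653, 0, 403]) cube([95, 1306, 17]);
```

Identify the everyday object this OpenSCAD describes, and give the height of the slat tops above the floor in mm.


A bed frame. The slat-top height is 420 mm.

Four posts, four rails, and a row of slats — a bed frame. Slats sit on the rails at z = 233 + 170 = 403; with slat thickness 17, the top is 420 mm.


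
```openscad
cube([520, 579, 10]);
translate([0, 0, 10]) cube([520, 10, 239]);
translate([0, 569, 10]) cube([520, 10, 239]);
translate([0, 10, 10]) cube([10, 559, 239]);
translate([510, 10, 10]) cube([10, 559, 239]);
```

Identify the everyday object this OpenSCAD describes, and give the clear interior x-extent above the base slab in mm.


An open box. The internal width is 500 mm.

A 520×579 base slab with four walls standing on it — an open box. The base is 520 mm wide and the walls are 10 mm thick, so the internal width is 520 − 2 × 10 = 500 mm.


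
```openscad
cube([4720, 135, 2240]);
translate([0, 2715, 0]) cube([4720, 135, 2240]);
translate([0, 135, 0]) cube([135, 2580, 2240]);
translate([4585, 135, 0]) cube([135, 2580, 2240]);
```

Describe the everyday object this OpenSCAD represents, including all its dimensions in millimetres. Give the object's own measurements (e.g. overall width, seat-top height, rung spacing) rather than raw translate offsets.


The wall frame of a small rectangular building: four walls, each 2240 mm tall and 135 mm thick, enclosing a footprint 4720 mm (x) by 2850 mm (y) outside-to-outside, with no floor or roof. The front and back walls (the −y and +y sides) span the full width; the two side walls fit between them.


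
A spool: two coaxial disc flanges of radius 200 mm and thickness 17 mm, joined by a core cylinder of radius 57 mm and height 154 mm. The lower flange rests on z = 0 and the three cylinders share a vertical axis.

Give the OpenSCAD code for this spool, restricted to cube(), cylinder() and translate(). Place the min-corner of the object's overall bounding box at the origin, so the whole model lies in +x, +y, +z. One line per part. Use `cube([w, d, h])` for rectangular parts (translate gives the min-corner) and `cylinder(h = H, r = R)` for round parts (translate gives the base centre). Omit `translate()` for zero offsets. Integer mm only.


translate([200, 200, 0]) cylinder(h = 17, r = 200);
translate([200, 200, 17]) cylinder(h = 154, r = 57);
translate([200, 200, 171]) cylinder(h = 17, r = 200);


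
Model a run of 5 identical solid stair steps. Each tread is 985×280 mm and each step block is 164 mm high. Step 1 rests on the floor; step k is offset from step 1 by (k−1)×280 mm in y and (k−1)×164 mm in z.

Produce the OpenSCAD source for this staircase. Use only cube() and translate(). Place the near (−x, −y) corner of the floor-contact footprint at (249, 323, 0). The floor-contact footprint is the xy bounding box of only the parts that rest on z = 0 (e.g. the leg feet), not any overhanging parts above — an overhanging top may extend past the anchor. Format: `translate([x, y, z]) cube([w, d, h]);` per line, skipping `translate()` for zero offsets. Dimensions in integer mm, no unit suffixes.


translate([249, 323, 0]) cube([985, 280, 164]);
translate([249, 603, 164]) cube([985, 280, 164]);
translate([249, 883, 328]) cube([985, 280, 164]);
translate([249, 1163, 492]) cube([985, 280, 164]);
translate([249, 1443, 656]) cube([985, 280, 164]);


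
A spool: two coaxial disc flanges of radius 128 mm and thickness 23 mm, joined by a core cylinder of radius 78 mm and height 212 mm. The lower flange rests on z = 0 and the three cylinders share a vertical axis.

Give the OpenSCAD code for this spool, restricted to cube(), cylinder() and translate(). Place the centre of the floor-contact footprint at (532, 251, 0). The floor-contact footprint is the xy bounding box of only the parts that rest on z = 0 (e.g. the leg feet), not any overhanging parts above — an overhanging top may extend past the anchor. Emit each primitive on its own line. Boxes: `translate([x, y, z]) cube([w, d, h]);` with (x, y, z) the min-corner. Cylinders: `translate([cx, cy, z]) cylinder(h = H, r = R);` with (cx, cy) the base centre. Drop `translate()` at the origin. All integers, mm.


translate([532, 251, 0]) cylinder(h = 23, r = 128);
translate([532, 251, 23]) cylinder(h = 212, r = 78);
translate([532, 251, 235]) cylinder(h = 23, r = 128);


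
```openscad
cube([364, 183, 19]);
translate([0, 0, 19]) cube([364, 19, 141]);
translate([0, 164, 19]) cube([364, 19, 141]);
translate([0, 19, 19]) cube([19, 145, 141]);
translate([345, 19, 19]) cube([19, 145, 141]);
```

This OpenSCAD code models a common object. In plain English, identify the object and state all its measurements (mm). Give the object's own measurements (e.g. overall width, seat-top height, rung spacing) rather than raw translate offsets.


An open-topped rectangular box: outside dimensions 364×183×160 mm, with a uniform wall and base thickness of 19 mm. The base is a full 364×183 slab on the floor; four walls sit on top of the base. The front and back walls (the −y and +y sides) span the full width; the two side walls fit between them.


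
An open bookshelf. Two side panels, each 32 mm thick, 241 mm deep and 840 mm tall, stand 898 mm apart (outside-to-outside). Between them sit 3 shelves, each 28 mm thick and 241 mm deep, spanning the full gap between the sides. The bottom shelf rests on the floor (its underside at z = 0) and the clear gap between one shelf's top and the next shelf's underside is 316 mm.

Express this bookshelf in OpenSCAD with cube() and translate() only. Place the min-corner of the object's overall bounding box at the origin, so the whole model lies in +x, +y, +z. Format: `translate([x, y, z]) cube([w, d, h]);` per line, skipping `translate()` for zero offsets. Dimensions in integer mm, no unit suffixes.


cube([32, 241, 840]);
translate([866, 0, 0]) cube([32, 241, 840]);
translate([32, 0, 0]) cube([834, 241, 28]);
translate([32, 0, 344]) cube([834, 241, 28]);
translate([32, 0, 688]) cube([834, 241, 28]);


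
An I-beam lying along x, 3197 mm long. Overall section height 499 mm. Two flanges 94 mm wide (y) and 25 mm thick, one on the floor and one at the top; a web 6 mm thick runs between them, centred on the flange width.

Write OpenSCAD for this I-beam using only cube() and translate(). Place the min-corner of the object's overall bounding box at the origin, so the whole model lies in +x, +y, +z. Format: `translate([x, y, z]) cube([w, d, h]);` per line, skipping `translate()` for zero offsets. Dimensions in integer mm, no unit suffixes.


cube([3197, 94, 25]);
translate([0, 44, 25]) cube([3197, 6, 449]);
translate([0, 0, 474]) cube([3197, 94, 25]);


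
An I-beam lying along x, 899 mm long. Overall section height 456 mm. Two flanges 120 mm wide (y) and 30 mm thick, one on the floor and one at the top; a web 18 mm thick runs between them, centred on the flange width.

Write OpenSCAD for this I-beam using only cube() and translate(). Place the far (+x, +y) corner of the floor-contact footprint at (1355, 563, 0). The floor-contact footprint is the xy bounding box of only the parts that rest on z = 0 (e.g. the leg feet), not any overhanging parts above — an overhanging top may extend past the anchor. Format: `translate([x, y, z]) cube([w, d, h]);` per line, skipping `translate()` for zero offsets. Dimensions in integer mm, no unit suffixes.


translate([456, 443, 0]) cube([899, 120, 30]);
translate([456, 494, 30]) cube([899, 18, 396]);
translate([456, 443, 426]) cube([899, 120, 30]);


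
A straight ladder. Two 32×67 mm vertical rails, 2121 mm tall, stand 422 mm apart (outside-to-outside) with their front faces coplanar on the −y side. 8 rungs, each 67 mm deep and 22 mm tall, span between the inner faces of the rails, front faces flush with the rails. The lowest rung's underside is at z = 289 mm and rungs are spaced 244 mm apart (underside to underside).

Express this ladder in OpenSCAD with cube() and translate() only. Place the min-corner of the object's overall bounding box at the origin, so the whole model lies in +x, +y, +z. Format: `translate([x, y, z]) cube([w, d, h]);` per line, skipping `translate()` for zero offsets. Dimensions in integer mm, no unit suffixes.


cube([32, 67, 2121]);
translate([390, 0, 0]) cube([32, 67, 2121]);
translate([32, 0, 289]) cube([358, 67, 22]);
translate([32, 0, 533]) cube([358, 67, 22]);
translate([32, 0, 777]) cube([358, 67, 22]);
translate([32, 0, 1021]) cube([358, 67, 22]);
translate([32, 0, 1265]) cube([358, 67, 22]);
translate([32, 0, 1509]) cube([358, 67, 22]);
translate([32, 0, 1753]) cube([358, 67, 22]);
translate([32, 0, 1997]) cube([358, 67, 22]);


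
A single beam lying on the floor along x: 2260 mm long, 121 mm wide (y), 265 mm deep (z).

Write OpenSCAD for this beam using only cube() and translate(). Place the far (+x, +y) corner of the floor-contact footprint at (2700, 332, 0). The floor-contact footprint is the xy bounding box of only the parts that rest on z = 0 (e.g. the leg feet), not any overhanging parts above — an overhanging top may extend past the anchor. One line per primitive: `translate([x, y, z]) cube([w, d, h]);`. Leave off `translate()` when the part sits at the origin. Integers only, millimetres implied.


translate([440, 211, 0]) cube([2260, 121, 265]);


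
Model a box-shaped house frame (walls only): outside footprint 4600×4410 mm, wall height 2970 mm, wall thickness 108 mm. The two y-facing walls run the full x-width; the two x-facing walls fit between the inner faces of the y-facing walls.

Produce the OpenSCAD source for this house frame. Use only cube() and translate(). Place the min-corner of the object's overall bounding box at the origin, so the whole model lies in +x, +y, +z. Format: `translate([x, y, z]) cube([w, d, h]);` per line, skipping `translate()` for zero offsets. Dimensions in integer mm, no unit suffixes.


cube([4600, 108, 2970]);
translate([0, 4302, 0]) cube([4600, 108, 2970]);
translate([0, 108, 0]) cube([108, 4194, 2970]);
translate([4492, 108, 0]) cube([108, 4194, 2970]);


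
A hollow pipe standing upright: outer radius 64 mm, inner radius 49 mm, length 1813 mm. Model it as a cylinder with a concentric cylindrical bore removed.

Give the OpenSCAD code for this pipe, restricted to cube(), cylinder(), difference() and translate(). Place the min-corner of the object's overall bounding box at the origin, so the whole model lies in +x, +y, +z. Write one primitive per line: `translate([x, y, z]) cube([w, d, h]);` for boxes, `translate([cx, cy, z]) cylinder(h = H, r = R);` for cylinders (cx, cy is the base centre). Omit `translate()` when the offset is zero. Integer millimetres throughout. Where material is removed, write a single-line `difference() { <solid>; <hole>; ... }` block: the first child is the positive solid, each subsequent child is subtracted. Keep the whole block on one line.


difference() { translate([64, 64, 0]) cylinder(h = 1813, r = 64); translate([64, 64, 0]) cylinder(h = 1813, r = 49); }


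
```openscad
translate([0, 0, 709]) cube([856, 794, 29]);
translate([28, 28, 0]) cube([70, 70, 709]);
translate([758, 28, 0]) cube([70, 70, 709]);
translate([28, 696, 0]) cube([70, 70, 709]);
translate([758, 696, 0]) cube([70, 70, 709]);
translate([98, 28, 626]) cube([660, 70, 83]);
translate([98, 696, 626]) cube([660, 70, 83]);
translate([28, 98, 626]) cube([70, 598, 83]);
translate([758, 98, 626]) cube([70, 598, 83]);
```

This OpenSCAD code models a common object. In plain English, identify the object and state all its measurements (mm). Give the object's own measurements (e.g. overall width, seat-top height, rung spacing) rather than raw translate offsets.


A rectangular dining table. The top is 856×794×29 mm with its upper surface at z = 738 mm. It stands on four 70×70 mm square legs, each inset 28 mm from the nearest pair of top edges, running from the floor to the underside of the top. Four apron rails, 70 mm thick and 83 mm tall, run between adjacent legs with their top edges flush with the underside of the top and their outer faces flush with the legs' outer faces.


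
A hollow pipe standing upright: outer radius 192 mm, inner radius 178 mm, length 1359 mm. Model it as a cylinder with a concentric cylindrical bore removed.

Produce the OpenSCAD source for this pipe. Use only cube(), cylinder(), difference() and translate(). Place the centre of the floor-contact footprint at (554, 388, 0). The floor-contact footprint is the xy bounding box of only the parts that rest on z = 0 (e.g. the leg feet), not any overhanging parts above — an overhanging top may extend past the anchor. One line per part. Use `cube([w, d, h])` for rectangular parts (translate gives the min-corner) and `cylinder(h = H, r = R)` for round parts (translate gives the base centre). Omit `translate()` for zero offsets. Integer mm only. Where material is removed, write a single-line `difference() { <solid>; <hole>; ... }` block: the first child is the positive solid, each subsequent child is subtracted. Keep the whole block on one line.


difference() { translate([554, 388, 0]) cylinder(h = 1359, r = 192); translate([554, 388, 0]) cylinder(h = 1359, r = 178); }


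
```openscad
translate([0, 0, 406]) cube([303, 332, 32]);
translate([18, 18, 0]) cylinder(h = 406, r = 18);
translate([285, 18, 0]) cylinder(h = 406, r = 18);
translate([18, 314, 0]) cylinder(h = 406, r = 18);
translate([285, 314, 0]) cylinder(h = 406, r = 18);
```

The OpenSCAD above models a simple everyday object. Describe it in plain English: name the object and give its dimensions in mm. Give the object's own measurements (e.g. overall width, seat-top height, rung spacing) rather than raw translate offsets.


A four-legged stool. The seat is a 303×332×32 mm slab whose top surface is at z = 438 mm; four round legs, each 36 mm in diameter, run from the floor (z = 0) to the underside of the seat, each leg's axis is inset half a diameter from the nearest pair of seat edges (so the leg's bounding box is flush with the corner).


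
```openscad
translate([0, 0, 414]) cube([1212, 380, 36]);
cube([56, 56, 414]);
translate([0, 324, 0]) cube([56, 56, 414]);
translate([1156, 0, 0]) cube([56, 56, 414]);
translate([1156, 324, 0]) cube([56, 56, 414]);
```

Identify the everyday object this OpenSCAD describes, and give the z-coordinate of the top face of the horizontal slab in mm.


A bench. The seat-top height is 450 mm.

A long slab on four corner posts — a bench. The slab sits at z = 414 with thickness 36, so the top is 414 + 36 = 450 mm.


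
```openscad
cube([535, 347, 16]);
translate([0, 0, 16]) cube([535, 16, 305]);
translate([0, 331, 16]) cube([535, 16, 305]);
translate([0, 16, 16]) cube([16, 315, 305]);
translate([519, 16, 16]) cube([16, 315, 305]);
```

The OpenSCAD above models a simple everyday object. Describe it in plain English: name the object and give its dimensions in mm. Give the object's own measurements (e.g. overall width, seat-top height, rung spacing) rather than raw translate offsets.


An open-topped rectangular box: outside dimensions 535×347×321 mm, with a uniform wall and base thickness of 16 mm. The base is a full 535×347 slab on the floor; four walls sit on top of the base. The front and back walls (the −y and +y sides) span the full width; the two side walls fit between them.


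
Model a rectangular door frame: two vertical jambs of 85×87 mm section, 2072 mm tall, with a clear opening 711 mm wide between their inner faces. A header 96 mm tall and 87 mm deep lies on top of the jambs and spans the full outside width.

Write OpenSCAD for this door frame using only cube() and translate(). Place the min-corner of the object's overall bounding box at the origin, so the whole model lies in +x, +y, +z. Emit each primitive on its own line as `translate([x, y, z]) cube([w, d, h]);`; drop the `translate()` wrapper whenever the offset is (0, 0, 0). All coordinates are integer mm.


cube([85, 87, 2072]);
translate([796, 0, 0]) cube([85, 87, 2072]);
translate([0, 0, 2072]) cube([881, 87, 96]);


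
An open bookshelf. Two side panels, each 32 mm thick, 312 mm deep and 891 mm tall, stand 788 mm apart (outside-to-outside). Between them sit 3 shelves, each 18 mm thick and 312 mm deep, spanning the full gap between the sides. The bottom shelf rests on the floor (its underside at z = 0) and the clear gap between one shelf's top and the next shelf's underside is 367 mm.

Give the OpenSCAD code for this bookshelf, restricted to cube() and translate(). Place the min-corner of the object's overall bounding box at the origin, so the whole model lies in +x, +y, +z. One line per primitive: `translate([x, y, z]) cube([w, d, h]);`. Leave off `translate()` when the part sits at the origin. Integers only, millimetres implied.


cube([32, 312, 891]);
translate([756, 0, 0]) cube([32, 312, 891]);
translate([32, 0, 0]) cube([724, 312, 18]);
translate([32, 0, 385]) cube([724, 312, 18]);
translate([32, 0, 770]) cube([724, 312, 18]);


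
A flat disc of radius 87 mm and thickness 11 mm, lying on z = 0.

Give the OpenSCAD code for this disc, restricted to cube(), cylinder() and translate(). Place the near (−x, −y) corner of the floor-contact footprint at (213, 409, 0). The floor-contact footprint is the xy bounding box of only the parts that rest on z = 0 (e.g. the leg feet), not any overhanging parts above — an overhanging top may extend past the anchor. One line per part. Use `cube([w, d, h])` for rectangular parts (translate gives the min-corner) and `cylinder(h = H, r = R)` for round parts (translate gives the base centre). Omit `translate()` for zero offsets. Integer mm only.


translate([300, 496, 0]) cylinder(h = 11, r = 87);


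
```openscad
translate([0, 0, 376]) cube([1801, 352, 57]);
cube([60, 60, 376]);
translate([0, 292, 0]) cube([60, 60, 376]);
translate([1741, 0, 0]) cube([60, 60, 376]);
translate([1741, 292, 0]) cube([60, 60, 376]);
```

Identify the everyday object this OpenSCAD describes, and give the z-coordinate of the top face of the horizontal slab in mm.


A bench. The seat-top height is 433 mm.

A long slab on four corner posts — a bench. The slab sits at z = 376 with thickness 57, so the top is 376 + 57 = 433 mm.


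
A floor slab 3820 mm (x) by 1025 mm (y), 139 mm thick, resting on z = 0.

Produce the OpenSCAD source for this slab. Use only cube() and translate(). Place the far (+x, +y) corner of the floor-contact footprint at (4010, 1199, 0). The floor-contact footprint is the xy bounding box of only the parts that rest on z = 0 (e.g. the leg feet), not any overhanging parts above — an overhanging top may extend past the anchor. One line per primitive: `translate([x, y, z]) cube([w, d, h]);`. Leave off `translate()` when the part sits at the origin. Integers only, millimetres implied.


translate([190, 174, 0]) cube([3820, 1025, 139]);


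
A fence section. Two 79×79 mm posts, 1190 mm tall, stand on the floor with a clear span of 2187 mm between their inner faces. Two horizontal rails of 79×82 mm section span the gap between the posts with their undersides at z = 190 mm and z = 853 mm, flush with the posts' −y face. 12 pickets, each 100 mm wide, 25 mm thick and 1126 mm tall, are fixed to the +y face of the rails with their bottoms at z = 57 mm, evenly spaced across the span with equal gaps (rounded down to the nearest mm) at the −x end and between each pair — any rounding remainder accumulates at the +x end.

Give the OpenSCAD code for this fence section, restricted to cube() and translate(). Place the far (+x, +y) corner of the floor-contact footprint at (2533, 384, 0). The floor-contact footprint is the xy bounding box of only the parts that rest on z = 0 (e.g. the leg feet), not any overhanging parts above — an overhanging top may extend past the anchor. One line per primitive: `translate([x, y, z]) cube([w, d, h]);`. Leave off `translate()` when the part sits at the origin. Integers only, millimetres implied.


translate([188, 305, 0]) cube([79, 79, 1190]);
translate([2454, 305, 0]) cube([79, 79, 1190]);
translate([267, 305, 190]) cube([2187, 79, 82]);
translate([267, 305, 853]) cube([2187, 79, 82]);
translate([342, 384, 57]) cube([100, 25, 1126]);
translate([517, 384, 57]) cube([100, 25, 1126]);
translate([692, 384, 57]) cube([100, 25, 1126]);
translate([867, 384, 57]) cube([100, 25, 1126]);
translate([1042, 384, 57]) cube([100, 25, 1126]);
translate([1217, 384, 57]) cube([100, 25, 1126]);
translate([1392, 384, 57]) cube([100, 25, 1126]);
translate([1567, 384, 57]) cube([100, 25, 1126]);
translate([1742, 384, 57]) cube([100, 25, 1126]);
translate([1917, 384, 57]) cube([100, 25, 1126]);
translate([2092, 384, 57]) cube([100, 25, 1126]);
translate([2267, 384, 57]) cube([100, 25, 1126]);


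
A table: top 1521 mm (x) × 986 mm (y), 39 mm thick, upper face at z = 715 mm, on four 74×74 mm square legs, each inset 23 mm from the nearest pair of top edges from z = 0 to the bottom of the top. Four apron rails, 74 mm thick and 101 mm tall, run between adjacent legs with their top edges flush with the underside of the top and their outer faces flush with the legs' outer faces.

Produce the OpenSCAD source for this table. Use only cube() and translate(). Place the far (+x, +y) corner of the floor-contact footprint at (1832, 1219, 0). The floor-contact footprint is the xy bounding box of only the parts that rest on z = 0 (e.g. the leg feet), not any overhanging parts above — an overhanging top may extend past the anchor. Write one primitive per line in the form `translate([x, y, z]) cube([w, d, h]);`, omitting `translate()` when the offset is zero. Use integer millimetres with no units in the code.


translate([334, 256, 676]) cube([1521, 986, 39]);
translate([357, 279, 0]) cube([74, 74, 676]);
translate([1758, 279, 0]) cube([74, 74, 676]);
translate([357, 1145, 0]) cube([74, 74, 676]);
translate([1758, 1145, 0]) cube([74, 74, 676]);
translate([431, 279, 575]) cube([1327, 74, 101]);
translate([431, 1145, 575]) cube([1327, 74, 101]);
translate([357, 353, 575]) cube([74, 792, 101]);
translate([1758, 353, 575]) cube([74, 792, 101]);


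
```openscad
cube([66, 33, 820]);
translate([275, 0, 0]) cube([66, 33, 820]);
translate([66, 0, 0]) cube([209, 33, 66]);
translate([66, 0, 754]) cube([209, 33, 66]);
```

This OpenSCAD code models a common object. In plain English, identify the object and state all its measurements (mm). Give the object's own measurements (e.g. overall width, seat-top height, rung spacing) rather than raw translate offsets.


A rectangular picture frame lying in the x–z plane (depth along y). The opening is 209 mm wide (x) by 688 mm tall (z), surrounded by a border 66 mm wide on all four sides. The frame is 33 mm deep and is made of two full-height vertical stiles with two horizontal rails fitted between them.


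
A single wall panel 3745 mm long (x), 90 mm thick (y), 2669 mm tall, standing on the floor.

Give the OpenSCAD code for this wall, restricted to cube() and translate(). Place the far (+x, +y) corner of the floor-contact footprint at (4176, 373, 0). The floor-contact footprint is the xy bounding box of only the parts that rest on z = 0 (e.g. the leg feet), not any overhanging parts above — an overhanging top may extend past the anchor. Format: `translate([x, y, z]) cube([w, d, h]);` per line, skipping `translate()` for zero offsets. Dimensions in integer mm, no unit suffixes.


translate([431, 283, 0]) cube([3745, 90, 2669]);


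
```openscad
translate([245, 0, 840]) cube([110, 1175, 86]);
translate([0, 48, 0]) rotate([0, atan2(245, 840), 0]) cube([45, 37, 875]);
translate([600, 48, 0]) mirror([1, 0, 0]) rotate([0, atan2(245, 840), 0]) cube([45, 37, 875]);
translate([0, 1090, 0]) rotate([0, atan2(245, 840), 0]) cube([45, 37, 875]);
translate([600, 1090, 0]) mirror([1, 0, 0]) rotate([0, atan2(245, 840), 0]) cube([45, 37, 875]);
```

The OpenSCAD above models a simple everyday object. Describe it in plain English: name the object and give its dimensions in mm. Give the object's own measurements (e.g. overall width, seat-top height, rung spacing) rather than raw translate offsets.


A sawhorse. A 110×1175×86 mm beam (x, y, z) sits on two A-frame leg pairs. Each pair is two raked legs of 45×37 mm section (37 mm along y) splaying symmetrically in x. Each leg rises 840 mm vertically over 245 mm of horizontal reach and is 875 mm long along its own axis. Every leg's outer bottom edge rests on the floor and its outer top edge meets a bottom edge of the beam — the left legs (tilting toward +x) meet the beam's −x bottom edge, the right legs (their mirror images, tilting toward −x) meet its +x bottom edge — so the leg tops tuck under the beam, the beam's underside is 840 mm above the floor, and the feet are 600 mm apart outside-to-outside with the beam centred between them. The two leg pairs are set in 48 mm from either end of the beam.


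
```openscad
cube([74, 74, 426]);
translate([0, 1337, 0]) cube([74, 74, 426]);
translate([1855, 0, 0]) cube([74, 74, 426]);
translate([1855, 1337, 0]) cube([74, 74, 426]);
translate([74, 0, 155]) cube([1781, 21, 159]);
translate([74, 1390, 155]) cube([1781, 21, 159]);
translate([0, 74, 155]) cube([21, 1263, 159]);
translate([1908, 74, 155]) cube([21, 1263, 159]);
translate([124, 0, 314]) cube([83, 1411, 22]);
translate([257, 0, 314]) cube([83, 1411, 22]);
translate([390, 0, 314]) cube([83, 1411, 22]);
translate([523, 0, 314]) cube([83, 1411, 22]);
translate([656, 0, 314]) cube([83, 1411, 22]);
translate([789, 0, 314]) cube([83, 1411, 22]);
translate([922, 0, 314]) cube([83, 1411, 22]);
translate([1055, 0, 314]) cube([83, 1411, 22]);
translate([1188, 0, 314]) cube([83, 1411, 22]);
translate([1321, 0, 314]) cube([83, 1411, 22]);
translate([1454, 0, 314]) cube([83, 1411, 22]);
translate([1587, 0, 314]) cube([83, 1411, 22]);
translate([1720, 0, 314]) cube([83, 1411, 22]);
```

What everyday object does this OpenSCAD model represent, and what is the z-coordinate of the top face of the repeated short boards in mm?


A bed frame. The slat-top height is 336 mm.

Four posts, four rails, and a row of slats — a bed frame. Slats sit on the rails at z = 155 + 159 = 314; with slat thickness 22, the top is 336 mm.


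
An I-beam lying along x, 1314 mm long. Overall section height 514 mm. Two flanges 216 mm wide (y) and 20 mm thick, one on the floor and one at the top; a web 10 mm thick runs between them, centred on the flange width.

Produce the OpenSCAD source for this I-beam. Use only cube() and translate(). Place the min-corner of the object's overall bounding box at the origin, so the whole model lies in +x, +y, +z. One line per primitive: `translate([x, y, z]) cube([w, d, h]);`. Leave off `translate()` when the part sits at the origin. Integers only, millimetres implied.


cube([1314, 216, 20]);
translate([0, 103, 20]) cube([1314, 10, 474]);
translate([0, 0, 494]) cube([1314, 216, 20]);


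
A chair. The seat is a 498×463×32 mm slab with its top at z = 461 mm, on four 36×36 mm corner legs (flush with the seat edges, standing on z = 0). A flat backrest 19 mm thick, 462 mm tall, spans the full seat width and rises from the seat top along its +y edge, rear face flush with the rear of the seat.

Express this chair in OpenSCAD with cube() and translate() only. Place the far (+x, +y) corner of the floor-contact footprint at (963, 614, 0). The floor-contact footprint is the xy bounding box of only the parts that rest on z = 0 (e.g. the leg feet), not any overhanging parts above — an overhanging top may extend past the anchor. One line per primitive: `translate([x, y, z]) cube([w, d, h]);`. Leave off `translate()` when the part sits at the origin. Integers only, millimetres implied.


// leg_h = 461 - 32 = 429
translate([465, 151, 429]) cube([498, 463, 32]);
translate([465, 151, 0]) cube([36, 36, 429]);
translate([927, 151, 0]) cube([36, 36, 429]);
translate([465, 578, 0]) cube([36, 36, 429]);
translate([927, 578, 0]) cube([36, 36, 429]);
translate([465, 595, 461]) cube([498, 19, 462]);


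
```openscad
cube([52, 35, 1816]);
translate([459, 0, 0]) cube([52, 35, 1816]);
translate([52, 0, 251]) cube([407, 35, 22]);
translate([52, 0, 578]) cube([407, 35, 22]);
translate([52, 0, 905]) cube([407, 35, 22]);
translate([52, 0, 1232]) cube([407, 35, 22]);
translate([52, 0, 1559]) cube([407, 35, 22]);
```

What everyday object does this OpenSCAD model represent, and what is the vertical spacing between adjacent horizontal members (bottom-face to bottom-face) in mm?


A ladder. The rung spacing is 327 mm.

Two tall 52×35 posts with 5 short bars between them — a ladder. Adjacent rungs sit at z = 251 and z = 578, so the spacing is 578 − 251 = 327 mm.


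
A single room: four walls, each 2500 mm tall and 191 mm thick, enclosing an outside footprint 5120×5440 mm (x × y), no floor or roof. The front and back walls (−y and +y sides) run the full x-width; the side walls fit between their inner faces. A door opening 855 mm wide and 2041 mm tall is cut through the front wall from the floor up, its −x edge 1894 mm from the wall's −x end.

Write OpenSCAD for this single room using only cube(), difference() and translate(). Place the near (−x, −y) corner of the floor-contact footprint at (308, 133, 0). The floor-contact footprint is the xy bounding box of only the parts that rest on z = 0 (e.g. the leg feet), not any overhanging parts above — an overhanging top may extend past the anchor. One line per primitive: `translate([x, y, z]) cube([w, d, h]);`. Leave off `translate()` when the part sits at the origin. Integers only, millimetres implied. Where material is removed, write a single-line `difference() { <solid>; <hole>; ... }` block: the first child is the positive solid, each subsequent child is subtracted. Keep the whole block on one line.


difference() { translate([308, 133, 0]) cube([5120, 191, 2500]); translate([2202, 133, 0]) cube([855, 191, 2041]); }
translate([308, 5382, 0]) cube([5120, 191, 2500]);
translate([308, 324, 0]) cube([191, 5058, 2500]);
translate([5237, 324, 0]) cube([191, 5058, 2500]);


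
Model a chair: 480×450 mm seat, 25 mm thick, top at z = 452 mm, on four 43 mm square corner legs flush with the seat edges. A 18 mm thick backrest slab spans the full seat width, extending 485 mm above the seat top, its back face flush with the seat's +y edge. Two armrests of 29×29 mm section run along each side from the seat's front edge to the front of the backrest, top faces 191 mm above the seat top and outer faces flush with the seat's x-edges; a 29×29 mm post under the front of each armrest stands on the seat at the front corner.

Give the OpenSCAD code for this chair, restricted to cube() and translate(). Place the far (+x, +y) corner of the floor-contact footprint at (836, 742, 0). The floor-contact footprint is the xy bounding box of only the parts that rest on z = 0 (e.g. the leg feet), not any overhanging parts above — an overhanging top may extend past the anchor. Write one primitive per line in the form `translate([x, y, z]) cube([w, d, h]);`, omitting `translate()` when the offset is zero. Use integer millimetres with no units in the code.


translate([356, 292, 427]) cube([480, 450, 25]);
translate([356, 292, 0]) cube([43, 43, 427]);
translate([793, 292, 0]) cube([43, 43, 427]);
translate([356, 699, 0]) cube([43, 43, 427]);
translate([793, 699, 0]) cube([43, 43, 427]);
translate([356, 724, 452]) cube([480, 18, 485]);
translate([356, 292, 614]) cube([29, 432, 29]);
translate([807, 292, 614]) cube([29, 432, 29]);
translate([356, 292, 452]) cube([29, 29, 162]);
translate([807, 292, 452]) cube([29, 29, 162]);


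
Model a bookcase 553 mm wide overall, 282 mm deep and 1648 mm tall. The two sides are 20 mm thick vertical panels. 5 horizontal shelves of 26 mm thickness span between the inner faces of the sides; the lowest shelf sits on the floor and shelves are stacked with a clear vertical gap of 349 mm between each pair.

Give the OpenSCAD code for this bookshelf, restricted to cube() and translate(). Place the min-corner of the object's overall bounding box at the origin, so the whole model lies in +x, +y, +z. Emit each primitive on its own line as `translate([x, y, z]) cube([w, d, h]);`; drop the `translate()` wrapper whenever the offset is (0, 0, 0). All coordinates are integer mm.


cube([20, 282, 1648]);
translate([533, 0, 0]) cube([20, 282, 1648]);
translate([20, 0, 0]) cube([513, 282, 26]);
translate([20, 0, 375]) cube([513, 282, 26]);
translate([20, 0, 750]) cube([513, 282, 26]);
translate([20, 0, 1125]) cube([513, 282, 26]);
translate([20, 0, 1500]) cube([513, 282, 26]);
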